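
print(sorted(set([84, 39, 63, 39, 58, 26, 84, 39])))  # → [26, 39, 58, 63, 84]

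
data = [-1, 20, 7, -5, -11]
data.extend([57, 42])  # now [-1, 20, 7, -5, -11, 57, 42]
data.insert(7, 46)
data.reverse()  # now [46, 42, 57, -11, -5, 7, 20, -1]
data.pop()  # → -1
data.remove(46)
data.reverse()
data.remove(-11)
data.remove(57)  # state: [20, 7, -5, 42]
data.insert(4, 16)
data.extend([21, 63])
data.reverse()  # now [63, 21, 16, 42, -5, 7, 20]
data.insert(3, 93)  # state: [63, 21, 16, 93, 42, -5, 7, 20]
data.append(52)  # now [63, 21, 16, 93, 42, -5, 7, 20, 52]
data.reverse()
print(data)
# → [52, 20, 7, -5, 42, 93, 16, 21, 63]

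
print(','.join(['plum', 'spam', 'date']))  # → plum,spam,date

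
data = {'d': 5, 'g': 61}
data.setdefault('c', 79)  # 79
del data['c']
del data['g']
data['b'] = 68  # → {'d': 5, 'b': 68}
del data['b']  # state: {'d': 5}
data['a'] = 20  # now {'d': 5, 'a': 20}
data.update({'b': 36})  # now {'d': 5, 'a': 20, 'b': 36}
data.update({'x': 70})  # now {'d': 5, 'a': 20, 'b': 36, 'x': 70}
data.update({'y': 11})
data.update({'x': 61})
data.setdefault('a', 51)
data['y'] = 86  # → {'d': 5, 'a': 20, 'b': 36, 'x': 61, 'y': 86}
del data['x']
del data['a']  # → {'d': 5, 'b': 36, 'y': 86}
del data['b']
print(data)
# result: {'d': 5, 'y': 86}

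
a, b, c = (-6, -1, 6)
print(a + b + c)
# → -1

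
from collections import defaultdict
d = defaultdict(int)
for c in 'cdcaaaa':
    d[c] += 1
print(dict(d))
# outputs {'c': 2, 'd': 1, 'a': 4}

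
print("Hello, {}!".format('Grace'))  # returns Hello, Grace!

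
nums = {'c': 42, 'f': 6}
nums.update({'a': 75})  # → {'c': 42, 'f': 6, 'a': 75}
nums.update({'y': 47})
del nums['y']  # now {'c': 42, 'f': 6, 'a': 75}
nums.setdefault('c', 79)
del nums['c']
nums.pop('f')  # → 6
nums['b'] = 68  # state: {'a': 75, 'b': 68}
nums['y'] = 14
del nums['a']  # {'b': 68, 'y': 14}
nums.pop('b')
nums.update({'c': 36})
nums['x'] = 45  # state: {'y': 14, 'c': 36, 'x': 45}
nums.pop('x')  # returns 45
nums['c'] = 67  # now {'y': 14, 'c': 67}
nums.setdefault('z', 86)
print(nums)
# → {'y': 14, 'c': 67, 'z': 86}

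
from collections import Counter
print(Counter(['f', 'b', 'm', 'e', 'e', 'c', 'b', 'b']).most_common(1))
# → [('b', 3)]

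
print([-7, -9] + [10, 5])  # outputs [-7, -9, 10, 5]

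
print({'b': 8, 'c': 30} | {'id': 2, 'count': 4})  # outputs {'b': 8, 'c': 30, 'id': 2, 'count': 4}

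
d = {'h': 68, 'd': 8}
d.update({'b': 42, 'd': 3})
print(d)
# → {'h': 68, 'd': 3, 'b': 42}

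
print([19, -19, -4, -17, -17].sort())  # None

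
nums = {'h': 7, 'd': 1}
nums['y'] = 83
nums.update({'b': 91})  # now {'h': 7, 'd': 1, 'y': 83, 'b': 91}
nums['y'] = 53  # {'h': 7, 'd': 1, 'y': 53, 'b': 91}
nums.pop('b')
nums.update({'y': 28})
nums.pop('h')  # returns 7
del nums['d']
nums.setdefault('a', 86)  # 86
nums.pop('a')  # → 86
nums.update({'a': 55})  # {'y': 28, 'a': 55}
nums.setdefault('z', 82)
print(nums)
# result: {'y': 28, 'a': 55, 'z': 82}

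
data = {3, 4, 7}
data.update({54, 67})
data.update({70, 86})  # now {3, 4, 7, 54, 67, 70, 86}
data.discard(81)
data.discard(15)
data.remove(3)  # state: {4, 7, 54, 67, 70, 86}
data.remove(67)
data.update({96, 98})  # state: {4, 7, 54, 70, 86, 96, 98}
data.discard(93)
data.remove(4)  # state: {7, 54, 70, 86, 96, 98}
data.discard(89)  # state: {7, 54, 70, 86, 96, 98}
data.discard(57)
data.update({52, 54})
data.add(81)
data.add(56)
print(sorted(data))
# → [7, 52, 54, 56, 70, 81, 86, 96, 98]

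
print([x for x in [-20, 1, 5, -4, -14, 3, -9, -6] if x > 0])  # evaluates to [1, 5, 3]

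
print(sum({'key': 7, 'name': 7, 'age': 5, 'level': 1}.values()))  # 20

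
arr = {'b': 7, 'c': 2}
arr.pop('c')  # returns 2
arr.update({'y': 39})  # {'b': 7, 'y': 39}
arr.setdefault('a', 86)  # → 86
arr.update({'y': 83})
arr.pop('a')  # 86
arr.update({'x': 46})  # {'b': 7, 'y': 83, 'x': 46}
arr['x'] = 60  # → {'b': 7, 'y': 83, 'x': 60}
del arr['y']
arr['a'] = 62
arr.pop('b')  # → 7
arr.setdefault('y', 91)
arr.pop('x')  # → 60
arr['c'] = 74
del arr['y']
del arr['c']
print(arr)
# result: {'a': 62}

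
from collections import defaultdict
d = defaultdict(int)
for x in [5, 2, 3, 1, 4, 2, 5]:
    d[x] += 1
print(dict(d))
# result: {5: 2, 2: 2, 3: 1, 1: 1, 4: 1}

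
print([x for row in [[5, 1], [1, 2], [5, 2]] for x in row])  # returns [5, 1, 1, 2, 5, 2]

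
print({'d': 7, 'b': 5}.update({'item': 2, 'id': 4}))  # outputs None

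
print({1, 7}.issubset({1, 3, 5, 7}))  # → True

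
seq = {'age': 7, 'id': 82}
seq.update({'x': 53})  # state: {'age': 7, 'id': 82, 'x': 53}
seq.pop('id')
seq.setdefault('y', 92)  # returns 92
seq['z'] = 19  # {'age': 7, 'x': 53, 'y': 92, 'z': 19}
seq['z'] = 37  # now {'age': 7, 'x': 53, 'y': 92, 'z': 37}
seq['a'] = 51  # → {'age': 7, 'x': 53, 'y': 92, 'z': 37, 'a': 51}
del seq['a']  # {'age': 7, 'x': 53, 'y': 92, 'z': 37}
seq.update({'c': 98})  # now {'age': 7, 'x': 53, 'y': 92, 'z': 37, 'c': 98}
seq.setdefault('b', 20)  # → 20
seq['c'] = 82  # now {'age': 7, 'x': 53, 'y': 92, 'z': 37, 'c': 82, 'b': 20}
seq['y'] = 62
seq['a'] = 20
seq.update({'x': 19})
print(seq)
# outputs {'age': 7, 'x': 19, 'y': 62, 'z': 37, 'c': 82, 'b': 20, 'a': 20}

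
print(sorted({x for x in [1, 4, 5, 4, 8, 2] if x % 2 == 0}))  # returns [2, 4, 8]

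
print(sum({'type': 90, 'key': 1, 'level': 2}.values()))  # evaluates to 93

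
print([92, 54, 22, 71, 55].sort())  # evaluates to None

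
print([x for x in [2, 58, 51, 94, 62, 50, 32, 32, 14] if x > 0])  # [2, 58, 51, 94, 62, 50, 32, 32, 14]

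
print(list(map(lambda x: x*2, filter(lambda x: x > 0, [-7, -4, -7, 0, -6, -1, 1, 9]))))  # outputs [2, 18]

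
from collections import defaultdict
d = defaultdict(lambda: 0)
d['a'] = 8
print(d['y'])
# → 0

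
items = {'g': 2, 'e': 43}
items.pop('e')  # 43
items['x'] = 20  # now {'g': 2, 'x': 20}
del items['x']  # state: {'g': 2}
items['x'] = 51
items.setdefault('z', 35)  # 35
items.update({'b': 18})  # {'g': 2, 'x': 51, 'z': 35, 'b': 18}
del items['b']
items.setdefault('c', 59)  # 59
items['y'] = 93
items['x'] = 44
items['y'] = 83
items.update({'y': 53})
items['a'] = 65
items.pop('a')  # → 65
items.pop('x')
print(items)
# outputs {'g': 2, 'z': 35, 'c': 59, 'y': 53}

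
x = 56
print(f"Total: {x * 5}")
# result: Total: 280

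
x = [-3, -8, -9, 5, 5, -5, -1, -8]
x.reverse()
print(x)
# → [-8, -1, -5, 5, 5, -9, -8, -3]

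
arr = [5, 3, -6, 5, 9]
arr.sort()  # [-6, 3, 5, 5, 9]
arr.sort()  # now [-6, 3, 5, 5, 9]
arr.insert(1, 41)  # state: [-6, 41, 3, 5, 5, 9]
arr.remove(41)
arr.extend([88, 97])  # [-6, 3, 5, 5, 9, 88, 97]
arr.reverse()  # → [97, 88, 9, 5, 5, 3, -6]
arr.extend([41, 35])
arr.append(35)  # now [97, 88, 9, 5, 5, 3, -6, 41, 35, 35]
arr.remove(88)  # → [97, 9, 5, 5, 3, -6, 41, 35, 35]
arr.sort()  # [-6, 3, 5, 5, 9, 35, 35, 41, 97]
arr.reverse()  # [97, 41, 35, 35, 9, 5, 5, 3, -6]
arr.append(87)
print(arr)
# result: [97, 41, 35, 35, 9, 5, 5, 3, -6, 87]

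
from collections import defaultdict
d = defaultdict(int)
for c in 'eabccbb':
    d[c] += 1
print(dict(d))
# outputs {'e': 1, 'a': 1, 'b': 3, 'c': 2}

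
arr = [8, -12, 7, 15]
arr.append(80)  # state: [8, -12, 7, 15, 80]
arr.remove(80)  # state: [8, -12, 7, 15]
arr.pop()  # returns 15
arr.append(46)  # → [8, -12, 7, 46]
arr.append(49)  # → [8, -12, 7, 46, 49]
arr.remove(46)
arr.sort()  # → [-12, 7, 8, 49]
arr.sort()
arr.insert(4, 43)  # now [-12, 7, 8, 49, 43]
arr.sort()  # [-12, 7, 8, 43, 49]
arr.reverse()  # [49, 43, 8, 7, -12]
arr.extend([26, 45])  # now [49, 43, 8, 7, -12, 26, 45]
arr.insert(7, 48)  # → [49, 43, 8, 7, -12, 26, 45, 48]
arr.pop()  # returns 48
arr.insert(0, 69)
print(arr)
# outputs [69, 49, 43, 8, 7, -12, 26, 45]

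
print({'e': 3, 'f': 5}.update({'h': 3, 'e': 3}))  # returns None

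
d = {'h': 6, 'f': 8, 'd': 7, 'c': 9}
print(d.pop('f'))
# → 8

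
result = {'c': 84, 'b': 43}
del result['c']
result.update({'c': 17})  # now {'b': 43, 'c': 17}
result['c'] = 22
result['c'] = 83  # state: {'b': 43, 'c': 83}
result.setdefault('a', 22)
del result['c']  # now {'b': 43, 'a': 22}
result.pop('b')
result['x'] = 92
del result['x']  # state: {'a': 22}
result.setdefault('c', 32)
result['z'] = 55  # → {'a': 22, 'c': 32, 'z': 55}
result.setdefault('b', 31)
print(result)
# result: {'a': 22, 'c': 32, 'z': 55, 'b': 31}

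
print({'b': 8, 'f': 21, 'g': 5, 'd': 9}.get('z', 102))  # 102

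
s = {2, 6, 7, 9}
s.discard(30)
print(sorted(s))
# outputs [2, 6, 7, 9]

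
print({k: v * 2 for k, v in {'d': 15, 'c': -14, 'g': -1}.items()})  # {'d': 30, 'c': -28, 'g': -2}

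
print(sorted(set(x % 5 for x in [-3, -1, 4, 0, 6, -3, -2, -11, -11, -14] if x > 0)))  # [1, 4]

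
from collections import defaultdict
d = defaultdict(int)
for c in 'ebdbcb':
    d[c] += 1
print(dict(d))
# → {'e': 1, 'b': 3, 'd': 1, 'c': 1}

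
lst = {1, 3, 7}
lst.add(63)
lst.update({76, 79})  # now {1, 3, 7, 63, 76, 79}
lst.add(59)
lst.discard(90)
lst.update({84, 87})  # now {1, 3, 7, 59, 63, 76, 79, 84, 87}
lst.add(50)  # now {1, 3, 7, 50, 59, 63, 76, 79, 84, 87}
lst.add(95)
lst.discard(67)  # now {1, 3, 7, 50, 59, 63, 76, 79, 84, 87, 95}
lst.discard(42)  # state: {1, 3, 7, 50, 59, 63, 76, 79, 84, 87, 95}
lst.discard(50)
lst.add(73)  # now {1, 3, 7, 59, 63, 73, 76, 79, 84, 87, 95}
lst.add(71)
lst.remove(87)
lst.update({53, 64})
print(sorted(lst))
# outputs [1, 3, 7, 53, 59, 63, 64, 71, 73, 76, 79, 84, 95]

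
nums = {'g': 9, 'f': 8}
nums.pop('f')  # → 8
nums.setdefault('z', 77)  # 77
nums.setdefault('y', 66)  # 66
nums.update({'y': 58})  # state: {'g': 9, 'z': 77, 'y': 58}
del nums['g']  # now {'z': 77, 'y': 58}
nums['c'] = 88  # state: {'z': 77, 'y': 58, 'c': 88}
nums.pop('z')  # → 77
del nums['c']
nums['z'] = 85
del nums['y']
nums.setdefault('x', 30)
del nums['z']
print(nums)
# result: {'x': 30}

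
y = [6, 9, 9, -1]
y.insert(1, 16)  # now [6, 16, 9, 9, -1]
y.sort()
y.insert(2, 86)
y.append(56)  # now [-1, 6, 86, 9, 9, 16, 56]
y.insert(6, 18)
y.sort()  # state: [-1, 6, 9, 9, 16, 18, 56, 86]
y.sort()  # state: [-1, 6, 9, 9, 16, 18, 56, 86]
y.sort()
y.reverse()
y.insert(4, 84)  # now [86, 56, 18, 16, 84, 9, 9, 6, -1]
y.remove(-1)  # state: [86, 56, 18, 16, 84, 9, 9, 6]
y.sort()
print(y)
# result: [6, 9, 9, 16, 18, 56, 84, 86]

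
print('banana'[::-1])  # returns ananab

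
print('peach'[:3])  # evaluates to pea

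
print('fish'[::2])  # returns fs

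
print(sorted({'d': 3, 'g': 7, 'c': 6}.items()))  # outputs [('c', 6), ('d', 3), ('g', 7)]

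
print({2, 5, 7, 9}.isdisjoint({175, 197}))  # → True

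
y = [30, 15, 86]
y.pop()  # 86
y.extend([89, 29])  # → [30, 15, 89, 29]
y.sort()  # [15, 29, 30, 89]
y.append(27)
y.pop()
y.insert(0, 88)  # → [88, 15, 29, 30, 89]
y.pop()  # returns 89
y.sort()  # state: [15, 29, 30, 88]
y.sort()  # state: [15, 29, 30, 88]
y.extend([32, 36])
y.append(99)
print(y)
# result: [15, 29, 30, 88, 32, 36, 99]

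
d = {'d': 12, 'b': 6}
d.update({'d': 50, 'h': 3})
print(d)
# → {'d': 50, 'b': 6, 'h': 3}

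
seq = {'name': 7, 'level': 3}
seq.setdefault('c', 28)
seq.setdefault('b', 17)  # 17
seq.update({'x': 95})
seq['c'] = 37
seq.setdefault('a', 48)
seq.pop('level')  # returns 3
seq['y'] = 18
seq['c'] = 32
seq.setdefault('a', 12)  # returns 48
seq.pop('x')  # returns 95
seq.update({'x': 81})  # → {'name': 7, 'c': 32, 'b': 17, 'a': 48, 'y': 18, 'x': 81}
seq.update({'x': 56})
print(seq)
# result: {'name': 7, 'c': 32, 'b': 17, 'a': 48, 'y': 18, 'x': 56}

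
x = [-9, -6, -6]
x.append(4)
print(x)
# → [-9, -6, -6, 4]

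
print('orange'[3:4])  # n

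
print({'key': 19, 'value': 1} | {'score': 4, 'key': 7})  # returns {'key': 7, 'value': 1, 'score': 4}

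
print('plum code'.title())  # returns Plum Code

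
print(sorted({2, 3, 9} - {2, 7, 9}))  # [3]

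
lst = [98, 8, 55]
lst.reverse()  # [55, 8, 98]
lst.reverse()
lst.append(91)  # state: [98, 8, 55, 91]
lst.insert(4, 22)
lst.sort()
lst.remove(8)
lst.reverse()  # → [98, 91, 55, 22]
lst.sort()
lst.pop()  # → 98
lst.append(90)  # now [22, 55, 91, 90]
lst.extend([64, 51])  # [22, 55, 91, 90, 64, 51]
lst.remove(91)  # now [22, 55, 90, 64, 51]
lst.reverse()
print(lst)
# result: [51, 64, 90, 55, 22]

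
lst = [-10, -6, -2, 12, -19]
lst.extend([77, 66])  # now [-10, -6, -2, 12, -19, 77, 66]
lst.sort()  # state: [-19, -10, -6, -2, 12, 66, 77]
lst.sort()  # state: [-19, -10, -6, -2, 12, 66, 77]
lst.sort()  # [-19, -10, -6, -2, 12, 66, 77]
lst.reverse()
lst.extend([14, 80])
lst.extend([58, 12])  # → [77, 66, 12, -2, -6, -10, -19, 14, 80, 58, 12]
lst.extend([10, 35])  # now [77, 66, 12, -2, -6, -10, -19, 14, 80, 58, 12, 10, 35]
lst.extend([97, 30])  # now [77, 66, 12, -2, -6, -10, -19, 14, 80, 58, 12, 10, 35, 97, 30]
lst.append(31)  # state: [77, 66, 12, -2, -6, -10, -19, 14, 80, 58, 12, 10, 35, 97, 30, 31]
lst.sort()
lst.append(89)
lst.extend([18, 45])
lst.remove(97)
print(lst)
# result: [-19, -10, -6, -2, 10, 12, 12, 14, 30, 31, 35, 58, 66, 77, 80, 89, 18, 45]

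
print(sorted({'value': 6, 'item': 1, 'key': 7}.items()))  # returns [('item', 1), ('key', 7), ('value', 6)]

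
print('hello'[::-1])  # olleh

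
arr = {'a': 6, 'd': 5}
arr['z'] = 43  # {'a': 6, 'd': 5, 'z': 43}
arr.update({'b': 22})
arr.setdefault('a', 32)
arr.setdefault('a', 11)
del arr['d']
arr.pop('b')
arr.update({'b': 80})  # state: {'a': 6, 'z': 43, 'b': 80}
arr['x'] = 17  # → {'a': 6, 'z': 43, 'b': 80, 'x': 17}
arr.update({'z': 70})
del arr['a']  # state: {'z': 70, 'b': 80, 'x': 17}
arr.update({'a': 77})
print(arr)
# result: {'z': 70, 'b': 80, 'x': 17, 'a': 77}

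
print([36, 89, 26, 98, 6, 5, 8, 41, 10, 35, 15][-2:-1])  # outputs [35]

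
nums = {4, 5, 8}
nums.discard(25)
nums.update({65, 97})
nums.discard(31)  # {4, 5, 8, 65, 97}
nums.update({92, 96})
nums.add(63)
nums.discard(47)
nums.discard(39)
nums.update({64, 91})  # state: {4, 5, 8, 63, 64, 65, 91, 92, 96, 97}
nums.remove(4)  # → {5, 8, 63, 64, 65, 91, 92, 96, 97}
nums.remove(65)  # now {5, 8, 63, 64, 91, 92, 96, 97}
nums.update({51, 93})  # {5, 8, 51, 63, 64, 91, 92, 93, 96, 97}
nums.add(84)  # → {5, 8, 51, 63, 64, 84, 91, 92, 93, 96, 97}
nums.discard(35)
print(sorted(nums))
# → [5, 8, 51, 63, 64, 84, 91, 92, 93, 96, 97]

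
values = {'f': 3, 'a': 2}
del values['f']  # {'a': 2}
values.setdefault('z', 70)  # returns 70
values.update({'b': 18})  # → {'a': 2, 'z': 70, 'b': 18}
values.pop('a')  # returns 2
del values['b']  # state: {'z': 70}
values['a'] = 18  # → {'z': 70, 'a': 18}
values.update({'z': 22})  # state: {'z': 22, 'a': 18}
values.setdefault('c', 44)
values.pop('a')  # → 18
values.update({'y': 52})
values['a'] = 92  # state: {'z': 22, 'c': 44, 'y': 52, 'a': 92}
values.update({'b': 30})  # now {'z': 22, 'c': 44, 'y': 52, 'a': 92, 'b': 30}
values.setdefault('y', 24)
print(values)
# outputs {'z': 22, 'c': 44, 'y': 52, 'a': 92, 'b': 30}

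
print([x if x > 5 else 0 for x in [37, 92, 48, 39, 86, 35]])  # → [37, 92, 48, 39, 86, 35]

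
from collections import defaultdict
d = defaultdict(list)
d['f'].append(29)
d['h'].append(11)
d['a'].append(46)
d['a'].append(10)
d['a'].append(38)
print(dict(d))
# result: {'f': [29], 'h': [11], 'a': [46, 10, 38]}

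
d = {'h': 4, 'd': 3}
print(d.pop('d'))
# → 3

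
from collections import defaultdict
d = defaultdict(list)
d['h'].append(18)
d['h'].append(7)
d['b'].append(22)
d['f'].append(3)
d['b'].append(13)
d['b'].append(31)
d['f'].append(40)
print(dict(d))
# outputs {'h': [18, 7], 'b': [22, 13, 31], 'f': [3, 40]}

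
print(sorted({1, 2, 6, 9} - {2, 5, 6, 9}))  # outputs [1]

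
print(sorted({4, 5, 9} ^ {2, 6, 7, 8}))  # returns [2, 4, 5, 6, 7, 8, 9]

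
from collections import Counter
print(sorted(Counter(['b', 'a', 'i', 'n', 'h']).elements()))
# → ['a', 'b', 'h', 'i', 'n']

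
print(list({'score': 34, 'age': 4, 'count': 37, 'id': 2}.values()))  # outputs [34, 4, 37, 2]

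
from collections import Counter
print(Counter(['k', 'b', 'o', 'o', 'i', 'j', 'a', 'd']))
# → Counter({'o': 2, 'k': 1, 'b': 1, 'i': 1, 'j': 1, 'a': 1, 'd': 1})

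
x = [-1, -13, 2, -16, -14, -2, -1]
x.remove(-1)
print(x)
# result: [-13, 2, -16, -14, -2, -1]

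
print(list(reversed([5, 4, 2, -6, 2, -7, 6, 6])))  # [6, 6, -7, 2, -6, 2, 4, 5]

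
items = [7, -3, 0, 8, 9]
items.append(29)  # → [7, -3, 0, 8, 9, 29]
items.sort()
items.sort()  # [-3, 0, 7, 8, 9, 29]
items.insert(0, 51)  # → [51, -3, 0, 7, 8, 9, 29]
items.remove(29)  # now [51, -3, 0, 7, 8, 9]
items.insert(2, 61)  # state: [51, -3, 61, 0, 7, 8, 9]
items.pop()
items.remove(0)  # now [51, -3, 61, 7, 8]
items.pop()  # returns 8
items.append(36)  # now [51, -3, 61, 7, 36]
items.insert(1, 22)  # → [51, 22, -3, 61, 7, 36]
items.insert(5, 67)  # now [51, 22, -3, 61, 7, 67, 36]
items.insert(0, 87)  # [87, 51, 22, -3, 61, 7, 67, 36]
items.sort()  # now [-3, 7, 22, 36, 51, 61, 67, 87]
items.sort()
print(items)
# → [-3, 7, 22, 36, 51, 61, 67, 87]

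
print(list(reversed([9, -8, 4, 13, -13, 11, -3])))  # [-3, 11, -13, 13, 4, -8, 9]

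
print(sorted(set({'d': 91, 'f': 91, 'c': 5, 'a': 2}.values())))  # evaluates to [2, 5, 91]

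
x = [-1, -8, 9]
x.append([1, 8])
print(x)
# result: [-1, -8, 9, [1, 8]]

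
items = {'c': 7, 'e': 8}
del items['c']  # {'e': 8}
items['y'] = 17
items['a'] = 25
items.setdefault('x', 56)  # 56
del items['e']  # {'y': 17, 'a': 25, 'x': 56}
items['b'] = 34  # {'y': 17, 'a': 25, 'x': 56, 'b': 34}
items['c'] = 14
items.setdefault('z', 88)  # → 88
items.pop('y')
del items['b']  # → {'a': 25, 'x': 56, 'c': 14, 'z': 88}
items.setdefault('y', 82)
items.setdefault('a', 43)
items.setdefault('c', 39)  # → 14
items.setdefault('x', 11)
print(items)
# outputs {'a': 25, 'x': 56, 'c': 14, 'z': 88, 'y': 82}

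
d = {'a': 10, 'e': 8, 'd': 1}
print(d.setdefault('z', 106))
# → 106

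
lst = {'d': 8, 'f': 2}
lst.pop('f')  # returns 2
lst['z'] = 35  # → {'d': 8, 'z': 35}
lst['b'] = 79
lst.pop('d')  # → 8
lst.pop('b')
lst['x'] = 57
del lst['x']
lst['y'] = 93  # {'z': 35, 'y': 93}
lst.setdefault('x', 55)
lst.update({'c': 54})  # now {'z': 35, 'y': 93, 'x': 55, 'c': 54}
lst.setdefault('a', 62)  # 62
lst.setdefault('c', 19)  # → 54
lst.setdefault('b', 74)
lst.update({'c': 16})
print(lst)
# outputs {'z': 35, 'y': 93, 'x': 55, 'c': 16, 'a': 62, 'b': 74}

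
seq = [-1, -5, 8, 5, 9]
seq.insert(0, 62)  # [62, -1, -5, 8, 5, 9]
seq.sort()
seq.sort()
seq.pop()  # 62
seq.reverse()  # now [9, 8, 5, -1, -5]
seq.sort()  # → [-5, -1, 5, 8, 9]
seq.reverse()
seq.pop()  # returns -5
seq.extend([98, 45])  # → [9, 8, 5, -1, 98, 45]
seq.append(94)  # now [9, 8, 5, -1, 98, 45, 94]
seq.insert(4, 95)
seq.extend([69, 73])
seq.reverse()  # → [73, 69, 94, 45, 98, 95, -1, 5, 8, 9]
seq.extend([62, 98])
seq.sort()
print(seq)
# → [-1, 5, 8, 9, 45, 62, 69, 73, 94, 95, 98, 98]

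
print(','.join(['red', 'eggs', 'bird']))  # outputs red,eggs,bird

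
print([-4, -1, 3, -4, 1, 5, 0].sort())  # None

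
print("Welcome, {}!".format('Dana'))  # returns Welcome, Dana!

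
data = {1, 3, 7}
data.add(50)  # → {1, 3, 7, 50}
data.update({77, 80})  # {1, 3, 7, 50, 77, 80}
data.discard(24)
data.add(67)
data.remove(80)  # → {1, 3, 7, 50, 67, 77}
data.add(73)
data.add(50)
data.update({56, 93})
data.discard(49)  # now {1, 3, 7, 50, 56, 67, 73, 77, 93}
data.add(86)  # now {1, 3, 7, 50, 56, 67, 73, 77, 86, 93}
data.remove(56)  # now {1, 3, 7, 50, 67, 73, 77, 86, 93}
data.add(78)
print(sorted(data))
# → [1, 3, 7, 50, 67, 73, 77, 78, 86, 93]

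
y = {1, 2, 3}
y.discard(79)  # {1, 2, 3}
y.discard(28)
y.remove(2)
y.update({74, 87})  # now {1, 3, 74, 87}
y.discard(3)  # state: {1, 74, 87}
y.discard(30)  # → {1, 74, 87}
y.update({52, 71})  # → {1, 52, 71, 74, 87}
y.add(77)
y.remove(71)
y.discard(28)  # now {1, 52, 74, 77, 87}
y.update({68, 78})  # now {1, 52, 68, 74, 77, 78, 87}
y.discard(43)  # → {1, 52, 68, 74, 77, 78, 87}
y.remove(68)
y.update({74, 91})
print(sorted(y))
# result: [1, 52, 74, 77, 78, 87, 91]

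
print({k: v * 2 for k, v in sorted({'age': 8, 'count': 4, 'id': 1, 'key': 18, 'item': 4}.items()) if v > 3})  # {'age': 16, 'count': 8, 'item': 8, 'key': 36}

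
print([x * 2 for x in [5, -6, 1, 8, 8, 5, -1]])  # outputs [10, -12, 2, 16, 16, 10, -2]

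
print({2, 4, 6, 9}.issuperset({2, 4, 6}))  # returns True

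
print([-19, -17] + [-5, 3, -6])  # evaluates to [-19, -17, -5, 3, -6]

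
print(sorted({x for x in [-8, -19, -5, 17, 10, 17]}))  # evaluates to [-19, -8, -5, 10, 17]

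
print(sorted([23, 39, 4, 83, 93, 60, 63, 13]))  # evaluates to [4, 13, 23, 39, 60, 63, 83, 93]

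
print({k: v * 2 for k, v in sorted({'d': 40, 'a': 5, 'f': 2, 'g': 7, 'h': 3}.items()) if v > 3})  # {'a': 10, 'd': 80, 'g': 14}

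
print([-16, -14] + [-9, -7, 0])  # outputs [-16, -14, -9, -7, 0]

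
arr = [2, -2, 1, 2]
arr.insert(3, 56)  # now [2, -2, 1, 56, 2]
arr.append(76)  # [2, -2, 1, 56, 2, 76]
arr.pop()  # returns 76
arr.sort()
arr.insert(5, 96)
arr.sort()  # [-2, 1, 2, 2, 56, 96]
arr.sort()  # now [-2, 1, 2, 2, 56, 96]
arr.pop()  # 96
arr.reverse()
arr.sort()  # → [-2, 1, 2, 2, 56]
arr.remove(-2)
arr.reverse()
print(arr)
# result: [56, 2, 2, 1]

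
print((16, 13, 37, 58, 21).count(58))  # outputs 1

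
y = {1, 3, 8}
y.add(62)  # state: {1, 3, 8, 62}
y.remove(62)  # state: {1, 3, 8}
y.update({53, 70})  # {1, 3, 8, 53, 70}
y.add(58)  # {1, 3, 8, 53, 58, 70}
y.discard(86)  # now {1, 3, 8, 53, 58, 70}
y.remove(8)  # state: {1, 3, 53, 58, 70}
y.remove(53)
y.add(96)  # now {1, 3, 58, 70, 96}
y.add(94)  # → {1, 3, 58, 70, 94, 96}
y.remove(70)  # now {1, 3, 58, 94, 96}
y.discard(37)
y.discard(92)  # {1, 3, 58, 94, 96}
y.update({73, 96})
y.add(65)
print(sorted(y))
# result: [1, 3, 58, 65, 73, 94, 96]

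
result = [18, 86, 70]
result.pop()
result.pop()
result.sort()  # [18]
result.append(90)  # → [18, 90]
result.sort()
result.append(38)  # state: [18, 90, 38]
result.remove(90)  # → [18, 38]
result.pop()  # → 38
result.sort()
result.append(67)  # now [18, 67]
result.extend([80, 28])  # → [18, 67, 80, 28]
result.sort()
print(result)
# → [18, 28, 67, 80]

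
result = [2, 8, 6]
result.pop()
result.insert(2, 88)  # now [2, 8, 88]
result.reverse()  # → [88, 8, 2]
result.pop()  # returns 2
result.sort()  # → [8, 88]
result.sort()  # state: [8, 88]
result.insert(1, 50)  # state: [8, 50, 88]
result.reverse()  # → [88, 50, 8]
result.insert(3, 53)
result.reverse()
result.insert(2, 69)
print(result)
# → [53, 8, 69, 50, 88]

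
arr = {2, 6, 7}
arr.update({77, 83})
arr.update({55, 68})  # {2, 6, 7, 55, 68, 77, 83}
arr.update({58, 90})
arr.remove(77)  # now {2, 6, 7, 55, 58, 68, 83, 90}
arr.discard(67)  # {2, 6, 7, 55, 58, 68, 83, 90}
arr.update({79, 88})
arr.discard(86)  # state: {2, 6, 7, 55, 58, 68, 79, 83, 88, 90}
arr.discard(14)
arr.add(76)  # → {2, 6, 7, 55, 58, 68, 76, 79, 83, 88, 90}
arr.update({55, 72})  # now {2, 6, 7, 55, 58, 68, 72, 76, 79, 83, 88, 90}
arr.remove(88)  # {2, 6, 7, 55, 58, 68, 72, 76, 79, 83, 90}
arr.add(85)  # {2, 6, 7, 55, 58, 68, 72, 76, 79, 83, 85, 90}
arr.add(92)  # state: {2, 6, 7, 55, 58, 68, 72, 76, 79, 83, 85, 90, 92}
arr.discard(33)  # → {2, 6, 7, 55, 58, 68, 72, 76, 79, 83, 85, 90, 92}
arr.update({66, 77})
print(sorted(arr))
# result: [2, 6, 7, 55, 58, 66, 68, 72, 76, 77, 79, 83, 85, 90, 92]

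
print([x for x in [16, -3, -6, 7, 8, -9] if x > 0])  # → [16, 7, 8]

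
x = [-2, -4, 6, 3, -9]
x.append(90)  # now [-2, -4, 6, 3, -9, 90]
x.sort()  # [-9, -4, -2, 3, 6, 90]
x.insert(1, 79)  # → [-9, 79, -4, -2, 3, 6, 90]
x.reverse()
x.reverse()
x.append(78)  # [-9, 79, -4, -2, 3, 6, 90, 78]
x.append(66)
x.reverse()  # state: [66, 78, 90, 6, 3, -2, -4, 79, -9]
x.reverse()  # [-9, 79, -4, -2, 3, 6, 90, 78, 66]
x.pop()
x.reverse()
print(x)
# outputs [78, 90, 6, 3, -2, -4, 79, -9]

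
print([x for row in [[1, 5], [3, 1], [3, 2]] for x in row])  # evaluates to [1, 5, 3, 1, 3, 2]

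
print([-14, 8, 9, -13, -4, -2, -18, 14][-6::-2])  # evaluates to [9, -14]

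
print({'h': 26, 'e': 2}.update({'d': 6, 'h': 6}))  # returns None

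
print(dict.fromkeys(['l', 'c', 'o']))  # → {'l': None, 'c': None, 'o': None}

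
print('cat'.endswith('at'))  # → True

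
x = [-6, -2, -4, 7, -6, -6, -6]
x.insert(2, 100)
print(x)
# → [-6, -2, 100, -4, 7, -6, -6, -6]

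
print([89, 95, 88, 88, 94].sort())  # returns None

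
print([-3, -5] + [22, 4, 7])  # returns [-3, -5, 22, 4, 7]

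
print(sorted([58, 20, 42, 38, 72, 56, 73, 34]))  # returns [20, 34, 38, 42, 56, 58, 72, 73]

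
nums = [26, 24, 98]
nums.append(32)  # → [26, 24, 98, 32]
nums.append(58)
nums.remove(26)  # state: [24, 98, 32, 58]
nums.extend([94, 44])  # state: [24, 98, 32, 58, 94, 44]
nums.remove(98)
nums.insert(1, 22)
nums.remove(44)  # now [24, 22, 32, 58, 94]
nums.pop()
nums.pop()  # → 58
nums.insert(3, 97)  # [24, 22, 32, 97]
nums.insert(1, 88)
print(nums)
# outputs [24, 88, 22, 32, 97]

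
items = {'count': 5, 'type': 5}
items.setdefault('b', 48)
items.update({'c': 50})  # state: {'count': 5, 'type': 5, 'b': 48, 'c': 50}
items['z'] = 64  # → {'count': 5, 'type': 5, 'b': 48, 'c': 50, 'z': 64}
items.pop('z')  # 64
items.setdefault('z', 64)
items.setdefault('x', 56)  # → 56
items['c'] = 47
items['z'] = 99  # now {'count': 5, 'type': 5, 'b': 48, 'c': 47, 'z': 99, 'x': 56}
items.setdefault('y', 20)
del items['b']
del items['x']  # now {'count': 5, 'type': 5, 'c': 47, 'z': 99, 'y': 20}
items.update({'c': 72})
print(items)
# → {'count': 5, 'type': 5, 'c': 72, 'z': 99, 'y': 20}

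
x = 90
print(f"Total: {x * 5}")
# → Total: 450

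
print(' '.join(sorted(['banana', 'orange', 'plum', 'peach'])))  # banana orange peach plum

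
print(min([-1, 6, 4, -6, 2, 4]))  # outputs -6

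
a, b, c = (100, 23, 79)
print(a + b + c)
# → 202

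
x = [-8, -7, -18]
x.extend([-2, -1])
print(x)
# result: [-8, -7, -18, -2, -1]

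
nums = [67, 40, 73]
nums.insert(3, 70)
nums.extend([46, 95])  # [67, 40, 73, 70, 46, 95]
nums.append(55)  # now [67, 40, 73, 70, 46, 95, 55]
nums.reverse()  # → [55, 95, 46, 70, 73, 40, 67]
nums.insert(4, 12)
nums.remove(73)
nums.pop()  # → 67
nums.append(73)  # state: [55, 95, 46, 70, 12, 40, 73]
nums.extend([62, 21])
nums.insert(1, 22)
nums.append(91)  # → [55, 22, 95, 46, 70, 12, 40, 73, 62, 21, 91]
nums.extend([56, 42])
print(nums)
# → [55, 22, 95, 46, 70, 12, 40, 73, 62, 21, 91, 56, 42]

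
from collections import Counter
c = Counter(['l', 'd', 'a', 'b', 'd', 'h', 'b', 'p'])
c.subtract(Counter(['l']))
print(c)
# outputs Counter({'d': 2, 'b': 2, 'a': 1, 'h': 1, 'p': 1, 'l': 0})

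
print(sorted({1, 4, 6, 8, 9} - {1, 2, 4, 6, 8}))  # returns [9]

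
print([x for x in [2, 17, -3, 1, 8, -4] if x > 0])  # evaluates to [2, 17, 1, 8]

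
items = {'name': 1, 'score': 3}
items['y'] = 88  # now {'name': 1, 'score': 3, 'y': 88}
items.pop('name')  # 1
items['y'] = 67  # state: {'score': 3, 'y': 67}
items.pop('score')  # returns 3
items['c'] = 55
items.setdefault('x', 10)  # 10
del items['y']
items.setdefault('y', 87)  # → 87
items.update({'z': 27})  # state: {'c': 55, 'x': 10, 'y': 87, 'z': 27}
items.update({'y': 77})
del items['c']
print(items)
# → {'x': 10, 'y': 77, 'z': 27}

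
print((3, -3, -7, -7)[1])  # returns -3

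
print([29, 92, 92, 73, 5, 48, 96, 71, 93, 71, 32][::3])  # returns [29, 73, 96, 71]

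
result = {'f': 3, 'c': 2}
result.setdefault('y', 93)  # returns 93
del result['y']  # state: {'f': 3, 'c': 2}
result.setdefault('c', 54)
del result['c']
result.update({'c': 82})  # {'f': 3, 'c': 82}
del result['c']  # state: {'f': 3}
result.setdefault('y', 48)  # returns 48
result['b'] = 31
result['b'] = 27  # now {'f': 3, 'y': 48, 'b': 27}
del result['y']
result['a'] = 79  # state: {'f': 3, 'b': 27, 'a': 79}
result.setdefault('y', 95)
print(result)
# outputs {'f': 3, 'b': 27, 'a': 79, 'y': 95}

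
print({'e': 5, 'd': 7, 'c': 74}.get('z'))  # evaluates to None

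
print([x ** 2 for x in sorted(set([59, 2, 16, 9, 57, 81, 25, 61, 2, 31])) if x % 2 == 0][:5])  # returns [4, 256]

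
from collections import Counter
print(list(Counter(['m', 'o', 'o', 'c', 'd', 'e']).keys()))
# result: ['m', 'o', 'c', 'd', 'e']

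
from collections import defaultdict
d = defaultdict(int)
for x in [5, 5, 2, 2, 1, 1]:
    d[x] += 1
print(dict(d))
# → {5: 2, 2: 2, 1: 2}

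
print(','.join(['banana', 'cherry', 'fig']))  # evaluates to banana,cherry,fig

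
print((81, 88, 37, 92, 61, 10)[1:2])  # (88,)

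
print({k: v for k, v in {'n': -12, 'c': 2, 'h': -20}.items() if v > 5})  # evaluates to {}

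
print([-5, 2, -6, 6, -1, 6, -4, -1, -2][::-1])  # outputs [-2, -1, -4, 6, -1, 6, -6, 2, -5]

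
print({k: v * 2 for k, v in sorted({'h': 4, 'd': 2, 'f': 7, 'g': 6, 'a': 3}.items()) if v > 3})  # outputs {'f': 14, 'g': 12, 'h': 8}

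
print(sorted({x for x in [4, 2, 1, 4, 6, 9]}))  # [1, 2, 4, 6, 9]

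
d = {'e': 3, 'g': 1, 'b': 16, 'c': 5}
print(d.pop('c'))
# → 5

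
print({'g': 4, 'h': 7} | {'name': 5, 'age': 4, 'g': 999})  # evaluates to {'g': 999, 'h': 7, 'name': 5, 'age': 4}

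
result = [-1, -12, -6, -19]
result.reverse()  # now [-19, -6, -12, -1]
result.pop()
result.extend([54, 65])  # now [-19, -6, -12, 54, 65]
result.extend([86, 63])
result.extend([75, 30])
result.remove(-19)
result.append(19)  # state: [-6, -12, 54, 65, 86, 63, 75, 30, 19]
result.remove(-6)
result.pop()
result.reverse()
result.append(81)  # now [30, 75, 63, 86, 65, 54, -12, 81]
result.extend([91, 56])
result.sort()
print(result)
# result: [-12, 30, 54, 56, 63, 65, 75, 81, 86, 91]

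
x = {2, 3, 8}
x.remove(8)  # {2, 3}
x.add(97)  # {2, 3, 97}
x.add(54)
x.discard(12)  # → {2, 3, 54, 97}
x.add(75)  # {2, 3, 54, 75, 97}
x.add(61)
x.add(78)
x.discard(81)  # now {2, 3, 54, 61, 75, 78, 97}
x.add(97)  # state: {2, 3, 54, 61, 75, 78, 97}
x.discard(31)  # {2, 3, 54, 61, 75, 78, 97}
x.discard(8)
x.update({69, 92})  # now {2, 3, 54, 61, 69, 75, 78, 92, 97}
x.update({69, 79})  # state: {2, 3, 54, 61, 69, 75, 78, 79, 92, 97}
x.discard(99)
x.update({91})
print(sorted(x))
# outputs [2, 3, 54, 61, 69, 75, 78, 79, 91, 92, 97]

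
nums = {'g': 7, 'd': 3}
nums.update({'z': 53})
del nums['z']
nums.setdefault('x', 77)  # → 77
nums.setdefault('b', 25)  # 25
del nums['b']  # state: {'g': 7, 'd': 3, 'x': 77}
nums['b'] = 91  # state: {'g': 7, 'd': 3, 'x': 77, 'b': 91}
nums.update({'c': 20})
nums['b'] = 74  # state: {'g': 7, 'd': 3, 'x': 77, 'b': 74, 'c': 20}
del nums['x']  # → {'g': 7, 'd': 3, 'b': 74, 'c': 20}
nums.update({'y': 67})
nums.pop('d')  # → 3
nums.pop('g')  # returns 7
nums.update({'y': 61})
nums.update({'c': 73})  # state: {'b': 74, 'c': 73, 'y': 61}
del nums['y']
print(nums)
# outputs {'b': 74, 'c': 73}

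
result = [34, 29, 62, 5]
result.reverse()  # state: [5, 62, 29, 34]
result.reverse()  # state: [34, 29, 62, 5]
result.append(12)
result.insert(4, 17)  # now [34, 29, 62, 5, 17, 12]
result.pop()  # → 12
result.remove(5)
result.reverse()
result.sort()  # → [17, 29, 34, 62]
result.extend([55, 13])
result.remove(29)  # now [17, 34, 62, 55, 13]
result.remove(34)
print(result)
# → [17, 62, 55, 13]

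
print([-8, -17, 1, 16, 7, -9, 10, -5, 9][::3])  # [-8, 16, 10]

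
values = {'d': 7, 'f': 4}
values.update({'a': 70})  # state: {'d': 7, 'f': 4, 'a': 70}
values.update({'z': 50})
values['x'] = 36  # {'d': 7, 'f': 4, 'a': 70, 'z': 50, 'x': 36}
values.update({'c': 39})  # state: {'d': 7, 'f': 4, 'a': 70, 'z': 50, 'x': 36, 'c': 39}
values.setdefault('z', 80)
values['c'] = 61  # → {'d': 7, 'f': 4, 'a': 70, 'z': 50, 'x': 36, 'c': 61}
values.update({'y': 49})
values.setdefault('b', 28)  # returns 28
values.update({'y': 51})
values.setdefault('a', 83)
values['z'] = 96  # {'d': 7, 'f': 4, 'a': 70, 'z': 96, 'x': 36, 'c': 61, 'y': 51, 'b': 28}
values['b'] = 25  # {'d': 7, 'f': 4, 'a': 70, 'z': 96, 'x': 36, 'c': 61, 'y': 51, 'b': 25}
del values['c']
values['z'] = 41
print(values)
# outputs {'d': 7, 'f': 4, 'a': 70, 'z': 41, 'x': 36, 'y': 51, 'b': 25}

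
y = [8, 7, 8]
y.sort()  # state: [7, 8, 8]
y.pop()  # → 8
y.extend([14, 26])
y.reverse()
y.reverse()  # [7, 8, 14, 26]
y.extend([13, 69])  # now [7, 8, 14, 26, 13, 69]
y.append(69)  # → [7, 8, 14, 26, 13, 69, 69]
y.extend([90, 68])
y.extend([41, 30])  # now [7, 8, 14, 26, 13, 69, 69, 90, 68, 41, 30]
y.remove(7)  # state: [8, 14, 26, 13, 69, 69, 90, 68, 41, 30]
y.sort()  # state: [8, 13, 14, 26, 30, 41, 68, 69, 69, 90]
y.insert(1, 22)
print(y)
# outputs [8, 22, 13, 14, 26, 30, 41, 68, 69, 69, 90]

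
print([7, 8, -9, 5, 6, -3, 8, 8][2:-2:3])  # [-9, -3]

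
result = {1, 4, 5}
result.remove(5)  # {1, 4}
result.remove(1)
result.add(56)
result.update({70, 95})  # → {4, 56, 70, 95}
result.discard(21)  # {4, 56, 70, 95}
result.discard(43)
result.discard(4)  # {56, 70, 95}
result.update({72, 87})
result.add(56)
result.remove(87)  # {56, 70, 72, 95}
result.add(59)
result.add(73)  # {56, 59, 70, 72, 73, 95}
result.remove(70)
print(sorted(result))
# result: [56, 59, 72, 73, 95]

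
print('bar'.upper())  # BAR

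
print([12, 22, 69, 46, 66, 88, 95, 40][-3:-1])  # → [88, 95]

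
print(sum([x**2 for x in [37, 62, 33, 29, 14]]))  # 7339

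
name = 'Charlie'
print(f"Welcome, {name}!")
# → Welcome, Charlie!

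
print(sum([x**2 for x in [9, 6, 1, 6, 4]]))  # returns 170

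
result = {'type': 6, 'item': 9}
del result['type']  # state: {'item': 9}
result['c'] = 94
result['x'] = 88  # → {'item': 9, 'c': 94, 'x': 88}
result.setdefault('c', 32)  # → 94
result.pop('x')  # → 88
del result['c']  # {'item': 9}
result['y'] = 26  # {'item': 9, 'y': 26}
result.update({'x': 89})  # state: {'item': 9, 'y': 26, 'x': 89}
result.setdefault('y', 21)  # 26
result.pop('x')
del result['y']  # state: {'item': 9}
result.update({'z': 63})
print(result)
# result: {'item': 9, 'z': 63}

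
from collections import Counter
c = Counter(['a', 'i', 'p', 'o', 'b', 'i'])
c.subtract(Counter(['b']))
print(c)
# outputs Counter({'i': 2, 'a': 1, 'p': 1, 'o': 1, 'b': 0})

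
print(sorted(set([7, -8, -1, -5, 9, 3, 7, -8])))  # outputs [-8, -5, -1, 3, 7, 9]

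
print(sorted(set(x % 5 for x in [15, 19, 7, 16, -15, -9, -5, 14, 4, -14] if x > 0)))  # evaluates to [0, 1, 2, 4]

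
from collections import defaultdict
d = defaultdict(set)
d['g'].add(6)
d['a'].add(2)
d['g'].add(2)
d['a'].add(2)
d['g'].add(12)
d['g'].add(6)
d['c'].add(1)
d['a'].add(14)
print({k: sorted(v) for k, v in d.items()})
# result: {'g': [2, 6, 12], 'a': [2, 14], 'c': [1]}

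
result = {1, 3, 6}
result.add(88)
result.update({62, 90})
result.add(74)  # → {1, 3, 6, 62, 74, 88, 90}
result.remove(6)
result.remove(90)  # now {1, 3, 62, 74, 88}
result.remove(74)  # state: {1, 3, 62, 88}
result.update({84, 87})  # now {1, 3, 62, 84, 87, 88}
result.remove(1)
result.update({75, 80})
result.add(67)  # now {3, 62, 67, 75, 80, 84, 87, 88}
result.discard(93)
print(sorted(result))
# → [3, 62, 67, 75, 80, 84, 87, 88]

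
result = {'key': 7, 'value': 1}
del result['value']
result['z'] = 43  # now {'key': 7, 'z': 43}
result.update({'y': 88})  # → {'key': 7, 'z': 43, 'y': 88}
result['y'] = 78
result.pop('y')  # 78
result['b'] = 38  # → {'key': 7, 'z': 43, 'b': 38}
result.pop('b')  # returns 38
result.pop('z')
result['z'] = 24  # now {'key': 7, 'z': 24}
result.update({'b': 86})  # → {'key': 7, 'z': 24, 'b': 86}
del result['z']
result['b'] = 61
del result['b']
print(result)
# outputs {'key': 7}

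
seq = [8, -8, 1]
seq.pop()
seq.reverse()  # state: [-8, 8]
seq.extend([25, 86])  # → [-8, 8, 25, 86]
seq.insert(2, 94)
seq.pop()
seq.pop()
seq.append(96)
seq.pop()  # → 96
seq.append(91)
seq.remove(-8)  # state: [8, 94, 91]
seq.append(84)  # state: [8, 94, 91, 84]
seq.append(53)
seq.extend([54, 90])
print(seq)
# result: [8, 94, 91, 84, 53, 54, 90]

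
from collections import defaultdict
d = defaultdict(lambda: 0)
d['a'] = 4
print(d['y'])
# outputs 0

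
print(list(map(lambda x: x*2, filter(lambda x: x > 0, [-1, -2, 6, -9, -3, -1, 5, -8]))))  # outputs [12, 10]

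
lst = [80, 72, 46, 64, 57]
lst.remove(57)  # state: [80, 72, 46, 64]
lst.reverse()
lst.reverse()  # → [80, 72, 46, 64]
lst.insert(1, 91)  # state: [80, 91, 72, 46, 64]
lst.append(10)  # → [80, 91, 72, 46, 64, 10]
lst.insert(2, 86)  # [80, 91, 86, 72, 46, 64, 10]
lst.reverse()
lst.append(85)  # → [10, 64, 46, 72, 86, 91, 80, 85]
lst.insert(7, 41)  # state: [10, 64, 46, 72, 86, 91, 80, 41, 85]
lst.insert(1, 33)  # [10, 33, 64, 46, 72, 86, 91, 80, 41, 85]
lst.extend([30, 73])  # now [10, 33, 64, 46, 72, 86, 91, 80, 41, 85, 30, 73]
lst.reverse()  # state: [73, 30, 85, 41, 80, 91, 86, 72, 46, 64, 33, 10]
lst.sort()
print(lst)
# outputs [10, 30, 33, 41, 46, 64, 72, 73, 80, 85, 86, 91]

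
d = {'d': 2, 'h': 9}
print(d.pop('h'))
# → 9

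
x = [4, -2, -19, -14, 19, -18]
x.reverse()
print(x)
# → [-18, 19, -14, -19, -2, 4]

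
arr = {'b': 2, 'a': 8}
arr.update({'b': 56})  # {'b': 56, 'a': 8}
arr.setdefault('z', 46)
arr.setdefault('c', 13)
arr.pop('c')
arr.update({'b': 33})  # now {'b': 33, 'a': 8, 'z': 46}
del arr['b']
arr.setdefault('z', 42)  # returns 46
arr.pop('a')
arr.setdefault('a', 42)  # 42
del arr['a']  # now {'z': 46}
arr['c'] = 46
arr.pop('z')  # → 46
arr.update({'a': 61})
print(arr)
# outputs {'c': 46, 'a': 61}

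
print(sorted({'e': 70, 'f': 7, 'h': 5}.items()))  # [('e', 70), ('f', 7), ('h', 5)]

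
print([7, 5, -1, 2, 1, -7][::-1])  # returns [-7, 1, 2, -1, 5, 7]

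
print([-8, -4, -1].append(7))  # None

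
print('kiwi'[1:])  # iwi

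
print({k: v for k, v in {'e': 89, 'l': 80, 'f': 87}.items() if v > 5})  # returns {'e': 89, 'l': 80, 'f': 87}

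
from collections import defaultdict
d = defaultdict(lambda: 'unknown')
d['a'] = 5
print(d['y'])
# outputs unknown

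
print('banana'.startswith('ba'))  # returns True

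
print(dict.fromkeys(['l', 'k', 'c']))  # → {'l': None, 'k': None, 'c': None}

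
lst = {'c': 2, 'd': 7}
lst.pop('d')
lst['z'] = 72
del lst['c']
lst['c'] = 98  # {'z': 72, 'c': 98}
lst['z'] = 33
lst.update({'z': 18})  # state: {'z': 18, 'c': 98}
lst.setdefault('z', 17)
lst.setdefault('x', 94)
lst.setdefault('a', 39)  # 39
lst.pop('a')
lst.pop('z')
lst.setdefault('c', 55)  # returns 98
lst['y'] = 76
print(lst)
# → {'c': 98, 'x': 94, 'y': 76}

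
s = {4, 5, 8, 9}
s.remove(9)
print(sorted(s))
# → [4, 5, 8]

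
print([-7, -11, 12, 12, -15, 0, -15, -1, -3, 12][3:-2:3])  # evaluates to [12, -15]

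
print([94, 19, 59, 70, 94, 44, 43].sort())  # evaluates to None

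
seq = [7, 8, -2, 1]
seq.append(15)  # [7, 8, -2, 1, 15]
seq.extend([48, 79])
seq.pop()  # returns 79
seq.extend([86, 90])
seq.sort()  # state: [-2, 1, 7, 8, 15, 48, 86, 90]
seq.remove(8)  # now [-2, 1, 7, 15, 48, 86, 90]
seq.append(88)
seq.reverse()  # [88, 90, 86, 48, 15, 7, 1, -2]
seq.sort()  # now [-2, 1, 7, 15, 48, 86, 88, 90]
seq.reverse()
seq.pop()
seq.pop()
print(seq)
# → [90, 88, 86, 48, 15, 7]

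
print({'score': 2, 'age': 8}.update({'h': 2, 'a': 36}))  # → None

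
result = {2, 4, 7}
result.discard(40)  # {2, 4, 7}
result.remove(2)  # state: {4, 7}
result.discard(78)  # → {4, 7}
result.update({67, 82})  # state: {4, 7, 67, 82}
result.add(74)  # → {4, 7, 67, 74, 82}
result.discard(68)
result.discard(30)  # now {4, 7, 67, 74, 82}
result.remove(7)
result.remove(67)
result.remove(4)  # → {74, 82}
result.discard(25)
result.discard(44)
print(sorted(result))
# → [74, 82]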